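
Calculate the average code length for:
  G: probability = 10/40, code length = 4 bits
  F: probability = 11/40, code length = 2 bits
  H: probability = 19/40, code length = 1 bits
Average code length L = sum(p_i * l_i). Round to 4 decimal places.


Weighted contributions p_i * l_i:
  G: (10/40) * 4 = 40/40
  F: (11/40) * 2 = 22/40
  H: (19/40) * 1 = 19/40
Sum = (40 + 22 + 19)/40 = 81/40

L = 81/40 = 2.0250 bits/symbol


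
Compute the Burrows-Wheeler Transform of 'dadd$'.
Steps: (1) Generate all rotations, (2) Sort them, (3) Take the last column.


Rotations (sorted):
  0: $dadd -> last char: d
  1: add$d -> last char: d
  2: d$dad -> last char: d
  3: dadd$ -> last char: $
  4: dd$da -> last char: a


BWT = ddd$a


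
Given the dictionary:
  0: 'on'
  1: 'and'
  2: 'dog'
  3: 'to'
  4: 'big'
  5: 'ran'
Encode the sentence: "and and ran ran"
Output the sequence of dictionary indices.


Look up each word in the dictionary:
  'and' -> 1
  'and' -> 1
  'ran' -> 5
  'ran' -> 5

Encoded: [1, 1, 5, 5]


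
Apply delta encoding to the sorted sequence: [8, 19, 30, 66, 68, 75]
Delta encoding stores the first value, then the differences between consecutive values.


First value: 8
Deltas:
  19 - 8 = 11
  30 - 19 = 11
  66 - 30 = 36
  68 - 66 = 2
  75 - 68 = 7


Delta encoded: [8, 11, 11, 36, 2, 7]


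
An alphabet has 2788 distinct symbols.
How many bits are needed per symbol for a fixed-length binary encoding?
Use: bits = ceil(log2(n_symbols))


log2(2788) = 11.445
Bracket: 2^11 = 2048 < 2788 <= 2^12 = 4096
So ceil(log2(2788)) = 12

bits = ceil(log2(2788)) = ceil(11.445) = 12 bits


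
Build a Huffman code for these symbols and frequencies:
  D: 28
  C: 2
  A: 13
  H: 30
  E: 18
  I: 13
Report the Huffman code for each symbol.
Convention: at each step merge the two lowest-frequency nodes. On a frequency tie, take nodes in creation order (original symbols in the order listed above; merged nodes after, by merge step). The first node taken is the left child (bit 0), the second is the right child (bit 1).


Huffman tree construction:
Step 1: Merge C(2) + A(13) = 15
Step 2: Merge I(13) + (C+A)(15) = 28
Step 3: Merge E(18) + D(28) = 46
Step 4: Merge (I+(C+A))(28) + H(30) = 58
Step 5: Merge (E+D)(46) + ((I+(C+A))+H)(58) = 104
Read each symbol's code off the tree from the root (left child = 0, right child = 1).

Codes:
  D: 01 (length 2)
  C: 1010 (length 4)
  A: 1011 (length 4)
  H: 11 (length 2)
  E: 00 (length 2)
  I: 100 (length 3)
Average code length: 251/104 = 2.4135 bits/symbol


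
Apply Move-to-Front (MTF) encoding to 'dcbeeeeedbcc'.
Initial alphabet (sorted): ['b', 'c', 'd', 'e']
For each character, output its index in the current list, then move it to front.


MTF encoding:
'd': index 2 in ['b', 'c', 'd', 'e'] -> ['d', 'b', 'c', 'e']
'c': index 2 in ['d', 'b', 'c', 'e'] -> ['c', 'd', 'b', 'e']
'b': index 2 in ['c', 'd', 'b', 'e'] -> ['b', 'c', 'd', 'e']
'e': index 3 in ['b', 'c', 'd', 'e'] -> ['e', 'b', 'c', 'd']
'e': index 0 in ['e', 'b', 'c', 'd'] -> ['e', 'b', 'c', 'd']
'e': index 0 in ['e', 'b', 'c', 'd'] -> ['e', 'b', 'c', 'd']
'e': index 0 in ['e', 'b', 'c', 'd'] -> ['e', 'b', 'c', 'd']
'e': index 0 in ['e', 'b', 'c', 'd'] -> ['e', 'b', 'c', 'd']
'd': index 3 in ['e', 'b', 'c', 'd'] -> ['d', 'e', 'b', 'c']
'b': index 2 in ['d', 'e', 'b', 'c'] -> ['b', 'd', 'e', 'c']
'c': index 3 in ['b', 'd', 'e', 'c'] -> ['c', 'b', 'd', 'e']
'c': index 0 in ['c', 'b', 'd', 'e'] -> ['c', 'b', 'd', 'e']


Output: [2, 2, 2, 3, 0, 0, 0, 0, 3, 2, 3, 0]


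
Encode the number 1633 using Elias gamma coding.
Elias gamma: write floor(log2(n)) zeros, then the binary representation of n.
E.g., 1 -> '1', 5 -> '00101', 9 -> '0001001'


num_bits = floor(log2(1633)) + 1 = 11
leading_zeros = num_bits - 1 = 10
binary(1633) = 11001100001

Elias gamma(1633) = '0000000000' + '11001100001' = 000000000011001100001 (21 bits)


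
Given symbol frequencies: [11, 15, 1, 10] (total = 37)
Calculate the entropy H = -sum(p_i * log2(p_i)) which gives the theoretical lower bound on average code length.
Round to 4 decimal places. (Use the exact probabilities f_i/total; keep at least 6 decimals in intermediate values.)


Per-symbol terms -p_i * log2(p_i) with p_i = f_i/37:
  p = 11/37 = 0.297297: log2(p) = -1.750022, -p*log2(p) = 0.520277
  p = 15/37 = 0.405405: log2(p) = -1.302563, -p*log2(p) = 0.528066
  p = 1/37 = 0.027027: log2(p) = -5.209453, -p*log2(p) = 0.140796
  p = 10/37 = 0.270270: log2(p) = -1.887525, -p*log2(p) = 0.510142
H = 0.520277 + 0.528066 + 0.140796 + 0.510142 = 1.699281

H = 1.6993 bits/symbol


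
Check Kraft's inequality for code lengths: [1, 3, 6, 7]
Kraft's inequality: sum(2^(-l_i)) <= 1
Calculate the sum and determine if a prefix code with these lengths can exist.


Sum = 2^(-1) + 2^(-3) + 2^(-6) + 2^(-7)
    = 0.5 + 0.125 + 0.015625 + 0.0078125
    = 83/128 = 0.6484375
Since 0.6484375 <= 1, Kraft's inequality IS satisfied.
A prefix code with these lengths CAN exist.

Kraft sum = 0.6484375. Satisfied.


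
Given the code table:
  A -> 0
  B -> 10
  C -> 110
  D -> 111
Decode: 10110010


Decoding:
10 -> B
110 -> C
0 -> A
10 -> B


Result: BCAB


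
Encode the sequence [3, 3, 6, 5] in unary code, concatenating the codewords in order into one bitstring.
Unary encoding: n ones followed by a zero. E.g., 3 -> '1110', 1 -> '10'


Encode each number as n ones followed by a terminating 0:
  3 -> 1110 (4 bits)
  3 -> 1110 (4 bits)
  6 -> 1111110 (7 bits)
  5 -> 111110 (6 bits)
Total length = 4 + 4 + 7 + 6 = 21 bits.

Unary([3, 3, 6, 5]) = 111011101111110111110 (21 bits)


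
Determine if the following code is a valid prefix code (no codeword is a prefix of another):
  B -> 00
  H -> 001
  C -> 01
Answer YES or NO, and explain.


Checking each pair (does one codeword prefix another?):
  B='00' vs H='001': prefix -- VIOLATION

NO -- this is NOT a valid prefix code. B (00) is a prefix of H (001).


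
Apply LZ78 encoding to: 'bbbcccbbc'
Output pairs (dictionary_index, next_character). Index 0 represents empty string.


LZ78 encoding steps:
Dictionary: {0: ''}
Step 1: w='' (idx 0), next='b' -> output (0, 'b'), add 'b' as idx 1
Step 2: w='b' (idx 1), next='b' -> output (1, 'b'), add 'bb' as idx 2
Step 3: w='' (idx 0), next='c' -> output (0, 'c'), add 'c' as idx 3
Step 4: w='c' (idx 3), next='c' -> output (3, 'c'), add 'cc' as idx 4
Step 5: w='bb' (idx 2), next='c' -> output (2, 'c'), add 'bbc' as idx 5


Encoded: [(0, 'b'), (1, 'b'), (0, 'c'), (3, 'c'), (2, 'c')]


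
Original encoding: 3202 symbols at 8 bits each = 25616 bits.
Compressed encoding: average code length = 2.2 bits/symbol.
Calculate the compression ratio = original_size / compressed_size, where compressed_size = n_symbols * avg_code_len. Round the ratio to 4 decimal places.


original_size = n_symbols * orig_bits = 3202 * 8 = 25616 bits
compressed_size = n_symbols * avg_code_len = 3202 * 2.2 = 7044.4 bits
ratio = original_size / compressed_size = 25616 / 7044.4 = 3.6364

Compression ratio = 3.6364


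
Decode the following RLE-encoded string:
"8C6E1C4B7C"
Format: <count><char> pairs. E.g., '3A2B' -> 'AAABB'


Expanding each <count><char> pair:
  8C -> 'CCCCCCCC'
  6E -> 'EEEEEE'
  1C -> 'C'
  4B -> 'BBBB'
  7C -> 'CCCCCCC'

Decoded = CCCCCCCCEEEEEECBBBBCCCCCCC


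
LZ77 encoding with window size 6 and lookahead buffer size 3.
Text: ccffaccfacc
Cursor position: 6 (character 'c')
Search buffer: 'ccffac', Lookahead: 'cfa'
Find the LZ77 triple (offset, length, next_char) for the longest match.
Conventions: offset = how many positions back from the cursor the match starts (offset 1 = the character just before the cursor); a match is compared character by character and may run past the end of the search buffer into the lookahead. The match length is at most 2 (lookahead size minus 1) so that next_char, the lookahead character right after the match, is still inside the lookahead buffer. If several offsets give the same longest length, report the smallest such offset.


Try each offset into the search buffer:
  offset=1 (pos 5, char 'c'): match length 1
  offset=2 (pos 4, char 'a'): match length 0
  offset=3 (pos 3, char 'f'): match length 0
  offset=4 (pos 2, char 'f'): match length 0
  offset=5 (pos 1, char 'c'): match length 2
  offset=6 (pos 0, char 'c'): match length 1
Longest match has length 2 at offset 5.
next_char = character at position 6 + 2 = 8 -> 'a'

Best match: offset=5, length=2 (matching 'cf' starting at position 1)
LZ77 triple: (5, 2, 'a')


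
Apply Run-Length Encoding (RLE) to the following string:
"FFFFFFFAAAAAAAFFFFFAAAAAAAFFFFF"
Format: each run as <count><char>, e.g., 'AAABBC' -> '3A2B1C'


Scanning runs left to right:
  i=0: run of 'F' x 7 -> '7F'
  i=7: run of 'A' x 7 -> '7A'
  i=14: run of 'F' x 5 -> '5F'
  i=19: run of 'A' x 7 -> '7A'
  i=26: run of 'F' x 5 -> '5F'

RLE = 7F7A5F7A5F


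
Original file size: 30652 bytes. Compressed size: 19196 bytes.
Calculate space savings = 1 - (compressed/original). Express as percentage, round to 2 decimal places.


ratio = compressed/original = 19196/30652 = 0.626256
savings = 1 - ratio = 1 - 0.626256 = 0.373744
as a percentage: 0.373744 * 100 = 37.37%

Space savings = 1 - 19196/30652 = 37.37%


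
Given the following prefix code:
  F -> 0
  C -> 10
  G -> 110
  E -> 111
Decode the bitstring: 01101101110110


Decoding step by step:
Bits 0 -> F
Bits 110 -> G
Bits 110 -> G
Bits 111 -> E
Bits 0 -> F
Bits 110 -> G


Decoded message: FGGEFG


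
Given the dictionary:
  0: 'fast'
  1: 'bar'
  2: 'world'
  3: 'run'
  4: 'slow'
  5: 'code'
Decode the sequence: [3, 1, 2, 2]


Look up each index in the dictionary:
  3 -> 'run'
  1 -> 'bar'
  2 -> 'world'
  2 -> 'world'

Decoded: "run bar world world"


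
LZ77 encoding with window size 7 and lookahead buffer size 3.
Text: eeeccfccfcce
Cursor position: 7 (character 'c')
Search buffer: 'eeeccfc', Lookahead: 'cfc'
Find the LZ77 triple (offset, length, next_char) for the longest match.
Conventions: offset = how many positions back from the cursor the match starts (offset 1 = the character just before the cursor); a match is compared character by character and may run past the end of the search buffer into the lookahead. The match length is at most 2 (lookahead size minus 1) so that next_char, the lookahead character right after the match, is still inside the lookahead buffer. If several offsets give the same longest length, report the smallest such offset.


Try each offset into the search buffer:
  offset=1 (pos 6, char 'c'): match length 1
  offset=2 (pos 5, char 'f'): match length 0
  offset=3 (pos 4, char 'c'): match length 2
  offset=4 (pos 3, char 'c'): match length 1
  offset=5 (pos 2, char 'e'): match length 0
  offset=6 (pos 1, char 'e'): match length 0
  offset=7 (pos 0, char 'e'): match length 0
Longest match has length 2 at offset 3.
next_char = character at position 7 + 2 = 9 -> 'c'

Best match: offset=3, length=2 (matching 'cf' starting at position 4)
LZ77 triple: (3, 2, 'c')


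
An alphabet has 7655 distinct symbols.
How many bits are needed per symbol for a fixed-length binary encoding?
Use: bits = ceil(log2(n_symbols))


log2(7655) = 12.9022
Bracket: 2^12 = 4096 < 7655 <= 2^13 = 8192
So ceil(log2(7655)) = 13

bits = ceil(log2(7655)) = ceil(12.9022) = 13 bits


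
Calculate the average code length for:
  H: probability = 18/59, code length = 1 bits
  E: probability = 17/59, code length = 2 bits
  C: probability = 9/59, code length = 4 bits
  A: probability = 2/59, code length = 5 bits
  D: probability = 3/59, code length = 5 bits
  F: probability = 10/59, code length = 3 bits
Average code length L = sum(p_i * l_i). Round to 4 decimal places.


Weighted contributions p_i * l_i:
  H: (18/59) * 1 = 18/59
  E: (17/59) * 2 = 34/59
  C: (9/59) * 4 = 36/59
  A: (2/59) * 5 = 10/59
  D: (3/59) * 5 = 15/59
  F: (10/59) * 3 = 30/59
Sum = (18 + 34 + 36 + 10 + 15 + 30)/59 = 143/59

L = 143/59 = 2.4237 bits/symbol


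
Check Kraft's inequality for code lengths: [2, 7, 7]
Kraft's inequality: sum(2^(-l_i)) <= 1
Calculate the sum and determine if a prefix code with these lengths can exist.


Sum = 2^(-2) + 2^(-7) + 2^(-7)
    = 0.25 + 0.0078125 + 0.0078125
    = 34/128 = 0.265625
Since 0.265625 <= 1, Kraft's inequality IS satisfied.
A prefix code with these lengths CAN exist.

Kraft sum = 0.265625. Satisfied.


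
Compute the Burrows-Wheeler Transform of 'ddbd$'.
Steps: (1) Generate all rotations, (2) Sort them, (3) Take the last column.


Rotations (sorted):
  0: $ddbd -> last char: d
  1: bd$dd -> last char: d
  2: d$ddb -> last char: b
  3: dbd$d -> last char: d
  4: ddbd$ -> last char: $


BWT = ddbd$


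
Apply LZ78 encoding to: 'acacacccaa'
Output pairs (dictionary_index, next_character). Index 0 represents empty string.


LZ78 encoding steps:
Dictionary: {0: ''}
Step 1: w='' (idx 0), next='a' -> output (0, 'a'), add 'a' as idx 1
Step 2: w='' (idx 0), next='c' -> output (0, 'c'), add 'c' as idx 2
Step 3: w='a' (idx 1), next='c' -> output (1, 'c'), add 'ac' as idx 3
Step 4: w='ac' (idx 3), next='c' -> output (3, 'c'), add 'acc' as idx 4
Step 5: w='c' (idx 2), next='a' -> output (2, 'a'), add 'ca' as idx 5
Step 6: w='a' (idx 1), end of input -> output (1, '')


Encoded: [(0, 'a'), (0, 'c'), (1, 'c'), (3, 'c'), (2, 'a'), (1, '')]


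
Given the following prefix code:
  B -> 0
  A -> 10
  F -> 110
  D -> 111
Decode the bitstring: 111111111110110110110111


Decoding step by step:
Bits 111 -> D
Bits 111 -> D
Bits 111 -> D
Bits 110 -> F
Bits 110 -> F
Bits 110 -> F
Bits 110 -> F
Bits 111 -> D


Decoded message: DDDFFFFD


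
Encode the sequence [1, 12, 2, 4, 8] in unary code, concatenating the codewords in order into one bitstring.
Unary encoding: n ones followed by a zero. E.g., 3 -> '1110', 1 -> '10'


Encode each number as n ones followed by a terminating 0:
  1 -> 10 (2 bits)
  12 -> 1111111111110 (13 bits)
  2 -> 110 (3 bits)
  4 -> 11110 (5 bits)
  8 -> 111111110 (9 bits)
Total length = 2 + 13 + 3 + 5 + 9 = 32 bits.

Unary([1, 12, 2, 4, 8]) = 10111111111111011011110111111110 (32 bits)


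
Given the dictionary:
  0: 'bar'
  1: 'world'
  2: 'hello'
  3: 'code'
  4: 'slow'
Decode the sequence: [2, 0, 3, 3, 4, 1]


Look up each index in the dictionary:
  2 -> 'hello'
  0 -> 'bar'
  3 -> 'code'
  3 -> 'code'
  4 -> 'slow'
  1 -> 'world'

Decoded: "hello bar code code slow world"


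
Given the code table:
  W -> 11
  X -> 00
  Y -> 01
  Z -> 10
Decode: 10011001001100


Decoding:
10 -> Z
01 -> Y
10 -> Z
01 -> Y
00 -> X
11 -> W
00 -> X


Result: ZYZYXWX


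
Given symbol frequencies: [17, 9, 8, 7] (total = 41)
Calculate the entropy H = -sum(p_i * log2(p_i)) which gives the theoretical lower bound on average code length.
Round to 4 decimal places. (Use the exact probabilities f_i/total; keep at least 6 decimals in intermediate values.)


Per-symbol terms -p_i * log2(p_i) with p_i = f_i/41:
  p = 17/41 = 0.414634: log2(p) = -1.270089, -p*log2(p) = 0.526622
  p = 9/41 = 0.219512: log2(p) = -2.187627, -p*log2(p) = 0.480211
  p = 8/41 = 0.195122: log2(p) = -2.357552, -p*log2(p) = 0.460010
  p = 7/41 = 0.170732: log2(p) = -2.550197, -p*log2(p) = 0.435400
H = 0.526622 + 0.480211 + 0.460010 + 0.435400 = 1.902243

H = 1.9022 bits/symbol


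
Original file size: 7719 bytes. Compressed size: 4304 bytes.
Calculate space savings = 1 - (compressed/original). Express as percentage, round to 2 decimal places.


ratio = compressed/original = 4304/7719 = 0.557585
savings = 1 - ratio = 1 - 0.557585 = 0.442415
as a percentage: 0.442415 * 100 = 44.24%

Space savings = 1 - 4304/7719 = 44.24%


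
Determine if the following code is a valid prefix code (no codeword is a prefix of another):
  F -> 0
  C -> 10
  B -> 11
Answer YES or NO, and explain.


Checking each pair (does one codeword prefix another?):
  F='0' vs C='10': no prefix
  F='0' vs B='11': no prefix
  C='10' vs F='0': no prefix
  C='10' vs B='11': no prefix
  B='11' vs F='0': no prefix
  B='11' vs C='10': no prefix
No violation found over all pairs.

YES -- this is a valid prefix code. No codeword is a prefix of any other codeword.


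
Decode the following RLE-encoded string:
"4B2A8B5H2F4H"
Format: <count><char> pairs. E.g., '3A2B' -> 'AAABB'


Expanding each <count><char> pair:
  4B -> 'BBBB'
  2A -> 'AA'
  8B -> 'BBBBBBBB'
  5H -> 'HHHHH'
  2F -> 'FF'
  4H -> 'HHHH'

Decoded = BBBBAABBBBBBBBHHHHHFFHHHH


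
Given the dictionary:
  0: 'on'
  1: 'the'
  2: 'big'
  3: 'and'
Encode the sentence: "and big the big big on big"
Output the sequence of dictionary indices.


Look up each word in the dictionary:
  'and' -> 3
  'big' -> 2
  'the' -> 1
  'big' -> 2
  'big' -> 2
  'on' -> 0
  'big' -> 2

Encoded: [3, 2, 1, 2, 2, 0, 2]


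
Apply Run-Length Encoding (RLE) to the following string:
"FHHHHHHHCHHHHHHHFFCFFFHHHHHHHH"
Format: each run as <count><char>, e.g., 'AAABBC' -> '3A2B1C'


Scanning runs left to right:
  i=0: run of 'F' x 1 -> '1F'
  i=1: run of 'H' x 7 -> '7H'
  i=8: run of 'C' x 1 -> '1C'
  i=9: run of 'H' x 7 -> '7H'
  i=16: run of 'F' x 2 -> '2F'
  i=18: run of 'C' x 1 -> '1C'
  i=19: run of 'F' x 3 -> '3F'
  i=22: run of 'H' x 8 -> '8H'

RLE = 1F7H1C7H2F1C3F8H


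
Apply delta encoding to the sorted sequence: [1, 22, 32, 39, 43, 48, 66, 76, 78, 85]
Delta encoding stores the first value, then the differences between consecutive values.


First value: 1
Deltas:
  22 - 1 = 21
  32 - 22 = 10
  39 - 32 = 7
  43 - 39 = 4
  48 - 43 = 5
  66 - 48 = 18
  76 - 66 = 10
  78 - 76 = 2
  85 - 78 = 7


Delta encoded: [1, 21, 10, 7, 4, 5, 18, 10, 2, 7]


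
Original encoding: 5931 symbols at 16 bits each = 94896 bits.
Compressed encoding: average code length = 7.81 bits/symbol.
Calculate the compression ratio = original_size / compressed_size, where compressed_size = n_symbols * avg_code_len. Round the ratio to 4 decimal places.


original_size = n_symbols * orig_bits = 5931 * 16 = 94896 bits
compressed_size = n_symbols * avg_code_len = 5931 * 7.81 = 46321.11 bits
ratio = original_size / compressed_size = 94896 / 46321.11 = 2.0487

Compression ratio = 2.0487


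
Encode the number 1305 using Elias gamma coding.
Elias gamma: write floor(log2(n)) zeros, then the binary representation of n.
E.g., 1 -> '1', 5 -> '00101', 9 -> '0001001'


num_bits = floor(log2(1305)) + 1 = 11
leading_zeros = num_bits - 1 = 10
binary(1305) = 10100011001

Elias gamma(1305) = '0000000000' + '10100011001' = 000000000010100011001 (21 bits)


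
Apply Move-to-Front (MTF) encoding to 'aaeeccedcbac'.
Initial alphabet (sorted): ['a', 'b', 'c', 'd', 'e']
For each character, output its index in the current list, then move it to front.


MTF encoding:
'a': index 0 in ['a', 'b', 'c', 'd', 'e'] -> ['a', 'b', 'c', 'd', 'e']
'a': index 0 in ['a', 'b', 'c', 'd', 'e'] -> ['a', 'b', 'c', 'd', 'e']
'e': index 4 in ['a', 'b', 'c', 'd', 'e'] -> ['e', 'a', 'b', 'c', 'd']
'e': index 0 in ['e', 'a', 'b', 'c', 'd'] -> ['e', 'a', 'b', 'c', 'd']
'c': index 3 in ['e', 'a', 'b', 'c', 'd'] -> ['c', 'e', 'a', 'b', 'd']
'c': index 0 in ['c', 'e', 'a', 'b', 'd'] -> ['c', 'e', 'a', 'b', 'd']
'e': index 1 in ['c', 'e', 'a', 'b', 'd'] -> ['e', 'c', 'a', 'b', 'd']
'd': index 4 in ['e', 'c', 'a', 'b', 'd'] -> ['d', 'e', 'c', 'a', 'b']
'c': index 2 in ['d', 'e', 'c', 'a', 'b'] -> ['c', 'd', 'e', 'a', 'b']
'b': index 4 in ['c', 'd', 'e', 'a', 'b'] -> ['b', 'c', 'd', 'e', 'a']
'a': index 4 in ['b', 'c', 'd', 'e', 'a'] -> ['a', 'b', 'c', 'd', 'e']
'c': index 2 in ['a', 'b', 'c', 'd', 'e'] -> ['c', 'a', 'b', 'd', 'e']


Output: [0, 0, 4, 0, 3, 0, 1, 4, 2, 4, 4, 2]


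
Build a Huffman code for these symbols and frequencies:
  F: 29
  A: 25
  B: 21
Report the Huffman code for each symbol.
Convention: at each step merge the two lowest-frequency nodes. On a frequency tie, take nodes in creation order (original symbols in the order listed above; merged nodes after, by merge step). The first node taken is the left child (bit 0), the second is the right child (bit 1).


Huffman tree construction:
Step 1: Merge B(21) + A(25) = 46
Step 2: Merge F(29) + (B+A)(46) = 75
Read each symbol's code off the tree from the root (left child = 0, right child = 1).

Codes:
  F: 0 (length 1)
  A: 11 (length 2)
  B: 10 (length 2)
Average code length: 121/75 = 1.6133 bits/symbol


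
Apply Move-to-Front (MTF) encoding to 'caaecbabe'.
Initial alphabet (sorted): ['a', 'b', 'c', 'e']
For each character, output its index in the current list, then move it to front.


MTF encoding:
'c': index 2 in ['a', 'b', 'c', 'e'] -> ['c', 'a', 'b', 'e']
'a': index 1 in ['c', 'a', 'b', 'e'] -> ['a', 'c', 'b', 'e']
'a': index 0 in ['a', 'c', 'b', 'e'] -> ['a', 'c', 'b', 'e']
'e': index 3 in ['a', 'c', 'b', 'e'] -> ['e', 'a', 'c', 'b']
'c': index 2 in ['e', 'a', 'c', 'b'] -> ['c', 'e', 'a', 'b']
'b': index 3 in ['c', 'e', 'a', 'b'] -> ['b', 'c', 'e', 'a']
'a': index 3 in ['b', 'c', 'e', 'a'] -> ['a', 'b', 'c', 'e']
'b': index 1 in ['a', 'b', 'c', 'e'] -> ['b', 'a', 'c', 'e']
'e': index 3 in ['b', 'a', 'c', 'e'] -> ['e', 'b', 'a', 'c']


Output: [2, 1, 0, 3, 2, 3, 3, 1, 3]


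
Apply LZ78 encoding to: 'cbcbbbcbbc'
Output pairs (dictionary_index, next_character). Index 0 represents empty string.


LZ78 encoding steps:
Dictionary: {0: ''}
Step 1: w='' (idx 0), next='c' -> output (0, 'c'), add 'c' as idx 1
Step 2: w='' (idx 0), next='b' -> output (0, 'b'), add 'b' as idx 2
Step 3: w='c' (idx 1), next='b' -> output (1, 'b'), add 'cb' as idx 3
Step 4: w='b' (idx 2), next='b' -> output (2, 'b'), add 'bb' as idx 4
Step 5: w='cb' (idx 3), next='b' -> output (3, 'b'), add 'cbb' as idx 5
Step 6: w='c' (idx 1), end of input -> output (1, '')


Encoded: [(0, 'c'), (0, 'b'), (1, 'b'), (2, 'b'), (3, 'b'), (1, '')]


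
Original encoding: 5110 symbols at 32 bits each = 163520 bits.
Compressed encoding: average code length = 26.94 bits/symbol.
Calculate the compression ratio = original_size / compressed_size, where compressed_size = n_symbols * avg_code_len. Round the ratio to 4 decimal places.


original_size = n_symbols * orig_bits = 5110 * 32 = 163520 bits
compressed_size = n_symbols * avg_code_len = 5110 * 26.94 = 137663.4 bits
ratio = original_size / compressed_size = 163520 / 137663.4 = 1.1878

Compression ratio = 1.1878


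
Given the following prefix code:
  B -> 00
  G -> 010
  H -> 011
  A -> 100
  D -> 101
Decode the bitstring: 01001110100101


Decoding step by step:
Bits 010 -> G
Bits 011 -> H
Bits 101 -> D
Bits 00 -> B
Bits 101 -> D


Decoded message: GHDBD


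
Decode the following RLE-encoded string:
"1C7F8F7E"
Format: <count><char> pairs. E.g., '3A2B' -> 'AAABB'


Expanding each <count><char> pair:
  1C -> 'C'
  7F -> 'FFFFFFF'
  8F -> 'FFFFFFFF'
  7E -> 'EEEEEEE'

Decoded = CFFFFFFFFFFFFFFFEEEEEEE


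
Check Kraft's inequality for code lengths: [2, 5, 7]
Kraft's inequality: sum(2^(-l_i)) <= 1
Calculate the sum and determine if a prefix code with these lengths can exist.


Sum = 2^(-2) + 2^(-5) + 2^(-7)
    = 0.25 + 0.03125 + 0.0078125
    = 37/128 = 0.2890625
Since 0.2890625 <= 1, Kraft's inequality IS satisfied.
A prefix code with these lengths CAN exist.

Kraft sum = 0.2890625. Satisfied.


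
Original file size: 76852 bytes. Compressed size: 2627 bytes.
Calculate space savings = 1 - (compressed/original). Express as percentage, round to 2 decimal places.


ratio = compressed/original = 2627/76852 = 0.034183
savings = 1 - ratio = 1 - 0.034183 = 0.965817
as a percentage: 0.965817 * 100 = 96.58%

Space savings = 1 - 2627/76852 = 96.58%


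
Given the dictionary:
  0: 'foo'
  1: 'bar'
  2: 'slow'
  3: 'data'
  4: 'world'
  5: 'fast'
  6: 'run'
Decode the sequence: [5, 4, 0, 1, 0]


Look up each index in the dictionary:
  5 -> 'fast'
  4 -> 'world'
  0 -> 'foo'
  1 -> 'bar'
  0 -> 'foo'

Decoded: "fast world foo bar foo"


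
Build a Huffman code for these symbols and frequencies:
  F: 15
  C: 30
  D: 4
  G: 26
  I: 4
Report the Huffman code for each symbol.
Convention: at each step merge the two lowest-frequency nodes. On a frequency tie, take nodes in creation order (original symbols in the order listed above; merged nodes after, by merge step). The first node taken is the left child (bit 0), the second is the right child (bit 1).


Huffman tree construction:
Step 1: Merge D(4) + I(4) = 8
Step 2: Merge (D+I)(8) + F(15) = 23
Step 3: Merge ((D+I)+F)(23) + G(26) = 49
Step 4: Merge C(30) + (((D+I)+F)+G)(49) = 79
Read each symbol's code off the tree from the root (left child = 0, right child = 1).

Codes:
  F: 101 (length 3)
  C: 0 (length 1)
  D: 1000 (length 4)
  G: 11 (length 2)
  I: 1001 (length 4)
Average code length: 159/79 = 2.0127 bits/symbol


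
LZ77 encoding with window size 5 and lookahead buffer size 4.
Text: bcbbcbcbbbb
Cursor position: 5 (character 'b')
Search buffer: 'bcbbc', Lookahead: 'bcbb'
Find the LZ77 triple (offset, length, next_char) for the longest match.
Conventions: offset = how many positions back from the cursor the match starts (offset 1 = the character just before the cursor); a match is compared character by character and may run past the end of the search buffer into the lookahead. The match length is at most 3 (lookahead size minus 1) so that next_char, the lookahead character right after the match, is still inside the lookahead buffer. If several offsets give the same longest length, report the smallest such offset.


Try each offset into the search buffer:
  offset=1 (pos 4, char 'c'): match length 0
  offset=2 (pos 3, char 'b'): match length 3
  offset=3 (pos 2, char 'b'): match length 1
  offset=4 (pos 1, char 'c'): match length 0
  offset=5 (pos 0, char 'b'): match length 3
Longest match has length 3, found at offsets 2, 5; take the smallest, offset 2.
next_char = character at position 5 + 3 = 8 -> 'b'

Best match: offset=2, length=3 (matching 'bcb' starting at position 3)
LZ77 triple: (2, 3, 'b')


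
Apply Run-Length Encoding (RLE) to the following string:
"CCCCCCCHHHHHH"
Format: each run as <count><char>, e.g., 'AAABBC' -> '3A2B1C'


Scanning runs left to right:
  i=0: run of 'C' x 7 -> '7C'
  i=7: run of 'H' x 6 -> '6H'

RLE = 7C6H


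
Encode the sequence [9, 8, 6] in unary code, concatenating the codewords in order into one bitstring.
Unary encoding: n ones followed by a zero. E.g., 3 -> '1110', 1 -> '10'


Encode each number as n ones followed by a terminating 0:
  9 -> 1111111110 (10 bits)
  8 -> 111111110 (9 bits)
  6 -> 1111110 (7 bits)
Total length = 10 + 9 + 7 = 26 bits.

Unary([9, 8, 6]) = 11111111101111111101111110 (26 bits)


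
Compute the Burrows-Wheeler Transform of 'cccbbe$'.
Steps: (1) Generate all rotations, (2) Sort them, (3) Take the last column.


Rotations (sorted):
  0: $cccbbe -> last char: e
  1: bbe$ccc -> last char: c
  2: be$cccb -> last char: b
  3: cbbe$cc -> last char: c
  4: ccbbe$c -> last char: c
  5: cccbbe$ -> last char: $
  6: e$cccbb -> last char: b


BWT = ecbcc$b


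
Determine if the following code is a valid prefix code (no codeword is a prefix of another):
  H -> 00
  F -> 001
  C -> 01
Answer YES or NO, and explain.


Checking each pair (does one codeword prefix another?):
  H='00' vs F='001': prefix -- VIOLATION

NO -- this is NOT a valid prefix code. H (00) is a prefix of F (001).


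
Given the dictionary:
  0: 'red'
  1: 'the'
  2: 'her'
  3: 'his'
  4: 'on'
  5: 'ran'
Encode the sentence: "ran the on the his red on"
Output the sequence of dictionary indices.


Look up each word in the dictionary:
  'ran' -> 5
  'the' -> 1
  'on' -> 4
  'the' -> 1
  'his' -> 3
  'red' -> 0
  'on' -> 4

Encoded: [5, 1, 4, 1, 3, 0, 4]


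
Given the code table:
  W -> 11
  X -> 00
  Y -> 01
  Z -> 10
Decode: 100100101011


Decoding:
10 -> Z
01 -> Y
00 -> X
10 -> Z
10 -> Z
11 -> W


Result: ZYXZZW


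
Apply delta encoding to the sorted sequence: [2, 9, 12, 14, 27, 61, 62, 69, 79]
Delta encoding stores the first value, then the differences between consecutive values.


First value: 2
Deltas:
  9 - 2 = 7
  12 - 9 = 3
  14 - 12 = 2
  27 - 14 = 13
  61 - 27 = 34
  62 - 61 = 1
  69 - 62 = 7
  79 - 69 = 10


Delta encoded: [2, 7, 3, 2, 13, 34, 1, 7, 10]


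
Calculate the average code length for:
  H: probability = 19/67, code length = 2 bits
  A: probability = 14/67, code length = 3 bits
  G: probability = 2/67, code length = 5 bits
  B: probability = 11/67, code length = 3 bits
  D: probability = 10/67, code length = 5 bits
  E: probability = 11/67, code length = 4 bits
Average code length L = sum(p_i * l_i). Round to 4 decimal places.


Weighted contributions p_i * l_i:
  H: (19/67) * 2 = 38/67
  A: (14/67) * 3 = 42/67
  G: (2/67) * 5 = 10/67
  B: (11/67) * 3 = 33/67
  D: (10/67) * 5 = 50/67
  E: (11/67) * 4 = 44/67
Sum = (38 + 42 + 10 + 33 + 50 + 44)/67 = 217/67

L = 217/67 = 3.2388 bits/symbol


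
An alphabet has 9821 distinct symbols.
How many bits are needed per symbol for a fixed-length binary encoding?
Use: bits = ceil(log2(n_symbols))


log2(9821) = 13.2617
Bracket: 2^13 = 8192 < 9821 <= 2^14 = 16384
So ceil(log2(9821)) = 14

bits = ceil(log2(9821)) = ceil(13.2617) = 14 bits


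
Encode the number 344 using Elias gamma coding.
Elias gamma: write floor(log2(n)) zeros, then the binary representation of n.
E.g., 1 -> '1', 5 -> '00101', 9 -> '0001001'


num_bits = floor(log2(344)) + 1 = 9
leading_zeros = num_bits - 1 = 8
binary(344) = 101011000

Elias gamma(344) = '00000000' + '101011000' = 00000000101011000 (17 bits)


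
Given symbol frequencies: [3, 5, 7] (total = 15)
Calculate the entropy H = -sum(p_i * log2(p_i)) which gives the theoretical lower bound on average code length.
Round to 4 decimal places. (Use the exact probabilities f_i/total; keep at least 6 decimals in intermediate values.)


Per-symbol terms -p_i * log2(p_i) with p_i = f_i/15:
  p = 3/15 = 0.200000: log2(p) = -2.321928, -p*log2(p) = 0.464386
  p = 5/15 = 0.333333: log2(p) = -1.584963, -p*log2(p) = 0.528321
  p = 7/15 = 0.466667: log2(p) = -1.099536, -p*log2(p) = 0.513117
H = 0.464386 + 0.528321 + 0.513117 = 1.505824

H = 1.5058 bits/symbol


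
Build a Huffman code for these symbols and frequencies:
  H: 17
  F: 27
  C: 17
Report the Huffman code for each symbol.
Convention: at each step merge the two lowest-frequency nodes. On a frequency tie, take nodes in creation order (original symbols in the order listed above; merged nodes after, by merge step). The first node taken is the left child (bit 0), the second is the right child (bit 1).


Huffman tree construction:
Step 1: Merge H(17) + C(17) = 34
Step 2: Merge F(27) + (H+C)(34) = 61
Read each symbol's code off the tree from the root (left child = 0, right child = 1).

Codes:
  H: 10 (length 2)
  F: 0 (length 1)
  C: 11 (length 2)
Average code length: 95/61 = 1.5574 bits/symbol


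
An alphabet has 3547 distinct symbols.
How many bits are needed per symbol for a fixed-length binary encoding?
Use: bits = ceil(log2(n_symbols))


log2(3547) = 11.7924
Bracket: 2^11 = 2048 < 3547 <= 2^12 = 4096
So ceil(log2(3547)) = 12

bits = ceil(log2(3547)) = ceil(11.7924) = 12 bits


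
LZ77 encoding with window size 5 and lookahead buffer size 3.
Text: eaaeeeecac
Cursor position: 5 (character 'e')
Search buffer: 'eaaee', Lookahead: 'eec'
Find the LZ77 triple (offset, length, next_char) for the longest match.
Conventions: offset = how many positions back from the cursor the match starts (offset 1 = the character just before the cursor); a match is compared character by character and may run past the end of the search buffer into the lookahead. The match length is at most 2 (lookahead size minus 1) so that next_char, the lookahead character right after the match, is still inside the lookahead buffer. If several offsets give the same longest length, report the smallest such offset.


Try each offset into the search buffer:
  offset=1 (pos 4, char 'e'): match length 2
  offset=2 (pos 3, char 'e'): match length 2
  offset=3 (pos 2, char 'a'): match length 0
  offset=4 (pos 1, char 'a'): match length 0
  offset=5 (pos 0, char 'e'): match length 1
Longest match has length 2, found at offsets 1, 2; take the smallest, offset 1.
next_char = character at position 5 + 2 = 7 -> 'c'

Best match: offset=1, length=2 (matching 'ee' starting at position 4)
LZ77 triple: (1, 2, 'c')


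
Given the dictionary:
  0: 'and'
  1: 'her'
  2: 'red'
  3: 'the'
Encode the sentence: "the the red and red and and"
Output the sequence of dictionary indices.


Look up each word in the dictionary:
  'the' -> 3
  'the' -> 3
  'red' -> 2
  'and' -> 0
  'red' -> 2
  'and' -> 0
  'and' -> 0

Encoded: [3, 3, 2, 0, 2, 0, 0]


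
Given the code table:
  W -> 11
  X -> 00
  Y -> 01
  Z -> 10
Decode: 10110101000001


Decoding:
10 -> Z
11 -> W
01 -> Y
01 -> Y
00 -> X
00 -> X
01 -> Y


Result: ZWYYXXY


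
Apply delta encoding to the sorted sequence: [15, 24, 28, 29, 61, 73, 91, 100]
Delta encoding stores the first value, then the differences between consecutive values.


First value: 15
Deltas:
  24 - 15 = 9
  28 - 24 = 4
  29 - 28 = 1
  61 - 29 = 32
  73 - 61 = 12
  91 - 73 = 18
  100 - 91 = 9


Delta encoded: [15, 9, 4, 1, 32, 12, 18, 9]


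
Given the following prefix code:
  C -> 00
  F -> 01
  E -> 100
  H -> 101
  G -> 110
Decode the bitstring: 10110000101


Decoding step by step:
Bits 101 -> H
Bits 100 -> E
Bits 00 -> C
Bits 101 -> H


Decoded message: HECH


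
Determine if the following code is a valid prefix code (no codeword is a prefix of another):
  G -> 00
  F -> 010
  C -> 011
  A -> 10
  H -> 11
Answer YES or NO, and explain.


Checking each pair (does one codeword prefix another?):
  G='00' vs F='010': no prefix
  G='00' vs C='011': no prefix
  G='00' vs A='10': no prefix
  G='00' vs H='11': no prefix
  F='010' vs G='00': no prefix
  F='010' vs C='011': no prefix
  F='010' vs A='10': no prefix
  F='010' vs H='11': no prefix
  C='011' vs G='00': no prefix
  C='011' vs F='010': no prefix
  C='011' vs A='10': no prefix
  C='011' vs H='11': no prefix
  A='10' vs G='00': no prefix
  A='10' vs F='010': no prefix
  A='10' vs C='011': no prefix
  A='10' vs H='11': no prefix
  H='11' vs G='00': no prefix
  H='11' vs F='010': no prefix
  H='11' vs C='011': no prefix
  H='11' vs A='10': no prefix
No violation found over all pairs.

YES -- this is a valid prefix code. No codeword is a prefix of any other codeword.


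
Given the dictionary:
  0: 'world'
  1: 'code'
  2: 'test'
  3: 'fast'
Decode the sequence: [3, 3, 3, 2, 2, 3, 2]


Look up each index in the dictionary:
  3 -> 'fast'
  3 -> 'fast'
  3 -> 'fast'
  2 -> 'test'
  2 -> 'test'
  3 -> 'fast'
  2 -> 'test'

Decoded: "fast fast fast test test fast test"


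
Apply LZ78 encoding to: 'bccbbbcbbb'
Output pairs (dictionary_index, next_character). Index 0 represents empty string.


LZ78 encoding steps:
Dictionary: {0: ''}
Step 1: w='' (idx 0), next='b' -> output (0, 'b'), add 'b' as idx 1
Step 2: w='' (idx 0), next='c' -> output (0, 'c'), add 'c' as idx 2
Step 3: w='c' (idx 2), next='b' -> output (2, 'b'), add 'cb' as idx 3
Step 4: w='b' (idx 1), next='b' -> output (1, 'b'), add 'bb' as idx 4
Step 5: w='cb' (idx 3), next='b' -> output (3, 'b'), add 'cbb' as idx 5
Step 6: w='b' (idx 1), end of input -> output (1, '')


Encoded: [(0, 'b'), (0, 'c'), (2, 'b'), (1, 'b'), (3, 'b'), (1, '')]


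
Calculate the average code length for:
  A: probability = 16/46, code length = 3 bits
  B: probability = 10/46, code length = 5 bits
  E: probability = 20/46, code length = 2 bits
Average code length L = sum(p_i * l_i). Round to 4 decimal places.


Weighted contributions p_i * l_i:
  A: (16/46) * 3 = 48/46
  B: (10/46) * 5 = 50/46
  E: (20/46) * 2 = 40/46
Sum = (48 + 50 + 40)/46 = 138/46

L = 138/46 = 3.0000 bits/symbol


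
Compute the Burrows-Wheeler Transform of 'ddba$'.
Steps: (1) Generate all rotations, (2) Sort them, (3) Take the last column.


Rotations (sorted):
  0: $ddba -> last char: a
  1: a$ddb -> last char: b
  2: ba$dd -> last char: d
  3: dba$d -> last char: d
  4: ddba$ -> last char: $


BWT = abdd$


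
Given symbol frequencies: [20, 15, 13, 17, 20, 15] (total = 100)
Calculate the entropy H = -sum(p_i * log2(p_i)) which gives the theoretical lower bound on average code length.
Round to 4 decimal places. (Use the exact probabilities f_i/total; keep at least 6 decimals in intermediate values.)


Per-symbol terms -p_i * log2(p_i) with p_i = f_i/100:
  p = 20/100 = 0.200000: log2(p) = -2.321928, -p*log2(p) = 0.464386
  p = 15/100 = 0.150000: log2(p) = -2.736966, -p*log2(p) = 0.410545
  p = 13/100 = 0.130000: log2(p) = -2.943416, -p*log2(p) = 0.382644
  p = 17/100 = 0.170000: log2(p) = -2.556393, -p*log2(p) = 0.434587
  p = 20/100 = 0.200000: log2(p) = -2.321928, -p*log2(p) = 0.464386
  p = 15/100 = 0.150000: log2(p) = -2.736966, -p*log2(p) = 0.410545
H = 0.464386 + 0.410545 + 0.382644 + 0.434587 + 0.464386 + 0.410545 = 2.567093

H = 2.5671 bits/symbol


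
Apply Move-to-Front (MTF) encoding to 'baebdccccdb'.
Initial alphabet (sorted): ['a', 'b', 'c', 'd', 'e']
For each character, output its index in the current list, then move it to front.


MTF encoding:
'b': index 1 in ['a', 'b', 'c', 'd', 'e'] -> ['b', 'a', 'c', 'd', 'e']
'a': index 1 in ['b', 'a', 'c', 'd', 'e'] -> ['a', 'b', 'c', 'd', 'e']
'e': index 4 in ['a', 'b', 'c', 'd', 'e'] -> ['e', 'a', 'b', 'c', 'd']
'b': index 2 in ['e', 'a', 'b', 'c', 'd'] -> ['b', 'e', 'a', 'c', 'd']
'd': index 4 in ['b', 'e', 'a', 'c', 'd'] -> ['d', 'b', 'e', 'a', 'c']
'c': index 4 in ['d', 'b', 'e', 'a', 'c'] -> ['c', 'd', 'b', 'e', 'a']
'c': index 0 in ['c', 'd', 'b', 'e', 'a'] -> ['c', 'd', 'b', 'e', 'a']
'c': index 0 in ['c', 'd', 'b', 'e', 'a'] -> ['c', 'd', 'b', 'e', 'a']
'c': index 0 in ['c', 'd', 'b', 'e', 'a'] -> ['c', 'd', 'b', 'e', 'a']
'd': index 1 in ['c', 'd', 'b', 'e', 'a'] -> ['d', 'c', 'b', 'e', 'a']
'b': index 2 in ['d', 'c', 'b', 'e', 'a'] -> ['b', 'd', 'c', 'e', 'a']


Output: [1, 1, 4, 2, 4, 4, 0, 0, 0, 1, 2]


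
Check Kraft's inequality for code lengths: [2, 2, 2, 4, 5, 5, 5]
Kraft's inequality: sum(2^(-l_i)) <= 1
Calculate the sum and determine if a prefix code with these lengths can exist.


Sum = 2^(-2) + 2^(-2) + 2^(-2) + 2^(-4) + 2^(-5) + 2^(-5) + 2^(-5)
    = 0.25 + 0.25 + 0.25 + 0.0625 + 0.03125 + 0.03125 + 0.03125
    = 29/32 = 0.90625
Since 0.90625 <= 1, Kraft's inequality IS satisfied.
A prefix code with these lengths CAN exist.

Kraft sum = 0.90625. Satisfied.


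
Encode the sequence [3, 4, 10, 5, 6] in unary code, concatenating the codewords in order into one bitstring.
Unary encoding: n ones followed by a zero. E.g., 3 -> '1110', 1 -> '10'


Encode each number as n ones followed by a terminating 0:
  3 -> 1110 (4 bits)
  4 -> 11110 (5 bits)
  10 -> 11111111110 (11 bits)
  5 -> 111110 (6 bits)
  6 -> 1111110 (7 bits)
Total length = 4 + 5 + 11 + 6 + 7 = 33 bits.

Unary([3, 4, 10, 5, 6]) = 111011110111111111101111101111110 (33 bits)


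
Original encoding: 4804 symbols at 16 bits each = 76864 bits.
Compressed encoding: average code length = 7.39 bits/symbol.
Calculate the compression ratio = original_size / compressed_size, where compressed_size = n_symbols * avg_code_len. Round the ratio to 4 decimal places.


original_size = n_symbols * orig_bits = 4804 * 16 = 76864 bits
compressed_size = n_symbols * avg_code_len = 4804 * 7.39 = 35501.56 bits
ratio = original_size / compressed_size = 76864 / 35501.56 = 2.1651

Compression ratio = 2.1651


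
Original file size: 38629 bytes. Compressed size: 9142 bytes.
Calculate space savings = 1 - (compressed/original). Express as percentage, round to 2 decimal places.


ratio = compressed/original = 9142/38629 = 0.236662
savings = 1 - ratio = 1 - 0.236662 = 0.763338
as a percentage: 0.763338 * 100 = 76.33%

Space savings = 1 - 9142/38629 = 76.33%


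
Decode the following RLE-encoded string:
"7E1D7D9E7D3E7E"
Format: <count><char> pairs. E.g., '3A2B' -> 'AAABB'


Expanding each <count><char> pair:
  7E -> 'EEEEEEE'
  1D -> 'D'
  7D -> 'DDDDDDD'
  9E -> 'EEEEEEEEE'
  7D -> 'DDDDDDD'
  3E -> 'EEE'
  7E -> 'EEEEEEE'

Decoded = EEEEEEEDDDDDDDDEEEEEEEEEDDDDDDDEEEEEEEEEE


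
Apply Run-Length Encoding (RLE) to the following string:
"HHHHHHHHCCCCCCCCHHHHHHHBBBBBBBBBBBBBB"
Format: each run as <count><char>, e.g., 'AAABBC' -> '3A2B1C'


Scanning runs left to right:
  i=0: run of 'H' x 8 -> '8H'
  i=8: run of 'C' x 8 -> '8C'
  i=16: run of 'H' x 7 -> '7H'
  i=23: run of 'B' x 14 -> '14B'

RLE = 8H8C7H14B
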